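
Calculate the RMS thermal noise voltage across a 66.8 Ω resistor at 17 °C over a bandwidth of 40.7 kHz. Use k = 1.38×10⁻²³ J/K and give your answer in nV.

209 nV

T = 17 °C + 273.15 = 290.15 K
V_n = √(4kTRB)
4kTRB = 4 × 1.38×10⁻²³ × 290.15 × 6.68×10¹ × 4.07×10⁴ = 4.35×10⁻¹⁴ V²
V_n = √(4.35×10⁻¹⁴) = 2.09×10⁻⁷ V = 209 nV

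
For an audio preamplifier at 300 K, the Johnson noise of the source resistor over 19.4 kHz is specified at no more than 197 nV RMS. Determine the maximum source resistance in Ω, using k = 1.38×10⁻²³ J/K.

121 Ω

Johnson–Nyquist: V_n = √(4kTRB) ⇒ R = V_n² / (4kTB)
4kTB = 4 × 1.38×10⁻²³ × 300 × 1.94×10⁴ = 3.21×10⁻¹⁶
R = (1.97×10⁻⁷)² / 3.21×10⁻¹⁶ = 1.21×10² Ω = 121 Ω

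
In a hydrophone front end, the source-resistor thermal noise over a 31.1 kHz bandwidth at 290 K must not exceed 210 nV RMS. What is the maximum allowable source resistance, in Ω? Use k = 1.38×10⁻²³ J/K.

88.6 Ω

Johnson–Nyquist: V_n = √(4kTRB) ⇒ R = V_n² / (4kTB)
4kTB = 4 × 1.38×10⁻²³ × 290 × 3.11×10⁴ = 4.98×10⁻¹⁶
R = (2.10×10⁻⁷)² / 4.98×10⁻¹⁶ = 8.86×10¹ Ω = 88.6 Ω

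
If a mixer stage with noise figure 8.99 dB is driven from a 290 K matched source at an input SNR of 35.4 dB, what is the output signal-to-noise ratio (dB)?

By definition F = SNR_in/SNR_out, so in dB: SNR_out = SNR_in − NF
SNR_out = 35.4 − 8.99 = 26.41 dB

26.41 dB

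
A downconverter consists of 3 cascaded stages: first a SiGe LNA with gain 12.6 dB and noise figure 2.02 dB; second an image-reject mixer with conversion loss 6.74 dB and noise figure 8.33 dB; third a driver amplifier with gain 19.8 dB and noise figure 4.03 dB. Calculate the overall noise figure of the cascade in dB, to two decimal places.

3.63 dB

Convert to linear (a loss of L dB is a gain of −L dB): F_i = 10^(NF_i/10), G_i = 10^(G_i,dB/10)
  Stage 1: F_1 = 10^(2.02/10) = 1.592, G_1 = 10^(12.6/10) = 18.20
  Stage 2: F_2 = 10^(8.33/10) = 6.808, G_2 = 10^(−6.74/10) = 0.2118
  Stage 3: F_3 = 10^(4.03/10) = 2.529, G_3 = 10^(19.8/10) = 95.50
Friis cascade:
  F = 1.592 + (6.808 − 1)/18.20 + (2.529 − 1)/3.855 = 2.308
NF = 10 log₁₀(2.308) = 3.63 dB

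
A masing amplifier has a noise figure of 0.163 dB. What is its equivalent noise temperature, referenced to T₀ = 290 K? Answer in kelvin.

F = 10^(0.163/10) = 1.03825
T_e = (F − 1)·T₀ = (1.03825 − 1) × 290 = 11.1 K

11.1 K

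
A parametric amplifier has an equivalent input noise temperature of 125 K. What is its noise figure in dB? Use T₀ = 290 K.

1.56 dB

F = 1 + T_e/T₀ = 1 + 125/290 = 1.43103
NF = 10 log₁₀(1.43103) = 1.56 dB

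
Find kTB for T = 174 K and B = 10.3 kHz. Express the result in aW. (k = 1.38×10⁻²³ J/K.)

24.7 aW

P_n = kTB = 1.38×10⁻²³ × 174 × 1.03×10⁴ = 2.47×10⁻¹⁷ W = 24.7 aW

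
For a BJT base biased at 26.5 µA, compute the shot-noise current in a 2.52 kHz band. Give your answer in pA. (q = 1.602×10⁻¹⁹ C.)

I_n = √(2qI·B)
2qI·B = 2 × 1.602×10⁻¹⁹ × 2.65×10⁻⁵ × 2.52×10³ = 2.14×10⁻²⁰ A²
I_n = √(2.14×10⁻²⁰) = 1.46×10⁻¹⁰ A = 146 pA

146 pA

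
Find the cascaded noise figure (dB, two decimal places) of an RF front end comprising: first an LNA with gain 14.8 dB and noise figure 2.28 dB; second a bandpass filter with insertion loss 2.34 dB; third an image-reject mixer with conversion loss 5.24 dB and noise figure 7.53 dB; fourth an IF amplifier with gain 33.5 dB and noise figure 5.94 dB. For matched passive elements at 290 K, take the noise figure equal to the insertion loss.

Convert to linear (a loss of L dB is a gain of −L dB): F_i = 10^(NF_i/10), G_i = 10^(G_i,dB/10)
  Stage 1: F_1 = 10^(2.28/10) = 1.690, G_1 = 10^(14.8/10) = 30.20
  Stage 2: F_2 = 10^(2.34/10) = 1.714, G_2 = 10^(−2.34/10) = 0.5834
  Stage 3: F_3 = 10^(7.53/10) = 5.662, G_3 = 10^(−5.24/10) = 0.2992
  Stage 4: F_4 = 10^(5.94/10) = 3.926, G_4 = 10^(33.5/10) = 2239
Friis cascade:
  F = 1.690 + (1.714 − 1)/30.20 + (5.662 − 1)/17.62 + (3.926 − 1)/5.272 = 2.534
NF = 10 log₁₀(2.534) = 4.04 dB

4.04 dB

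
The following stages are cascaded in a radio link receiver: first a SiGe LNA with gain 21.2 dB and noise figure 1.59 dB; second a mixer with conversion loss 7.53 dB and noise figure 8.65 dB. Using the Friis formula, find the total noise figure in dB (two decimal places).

1.73 dB

Convert to linear (a loss of L dB is a gain of −L dB): F_i = 10^(NF_i/10), G_i = 10^(G_i,dB/10)
  Stage 1: F_1 = 10^(1.59/10) = 1.442, G_1 = 10^(21.2/10) = 131.8
  Stage 2: F_2 = 10^(8.65/10) = 7.328, G_2 = 10^(−7.53/10) = 0.1766
Friis cascade:
  F = 1.442 + (7.328 − 1)/131.8 = 1.490
NF = 10 log₁₀(1.490) = 1.73 dB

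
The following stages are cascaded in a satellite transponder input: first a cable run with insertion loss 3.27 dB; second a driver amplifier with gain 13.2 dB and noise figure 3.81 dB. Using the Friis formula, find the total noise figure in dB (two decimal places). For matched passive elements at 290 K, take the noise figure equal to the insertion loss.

7.08 dB

Convert to linear (a loss of L dB is a gain of −L dB): F_i = 10^(NF_i/10), G_i = 10^(G_i,dB/10)
  Stage 1: F_1 = 10^(3.27/10) = 2.123, G_1 = 10^(−3.27/10) = 0.4710
  Stage 2: F_2 = 10^(3.81/10) = 2.404, G_2 = 10^(13.2/10) = 20.89
Friis cascade:
  F = 2.123 + (2.404 − 1)/0.4710 = 5.105
NF = 10 log₁₀(5.105) = 7.08 dB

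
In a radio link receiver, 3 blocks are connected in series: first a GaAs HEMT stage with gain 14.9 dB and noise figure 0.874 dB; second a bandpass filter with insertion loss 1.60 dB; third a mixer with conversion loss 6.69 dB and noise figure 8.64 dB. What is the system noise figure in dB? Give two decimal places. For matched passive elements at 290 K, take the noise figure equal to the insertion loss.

Convert to linear (a loss of L dB is a gain of −L dB): F_i = 10^(NF_i/10), G_i = 10^(G_i,dB/10)
  Stage 1: F_1 = 10^(0.874/10) = 1.223, G_1 = 10^(14.9/10) = 30.90
  Stage 2: F_2 = 10^(1.60/10) = 1.445, G_2 = 10^(−1.60/10) = 0.6918
  Stage 3: F_3 = 10^(8.64/10) = 7.311, G_3 = 10^(−6.69/10) = 0.2143
Friis cascade:
  F = 1.223 + (1.445 − 1)/30.90 + (7.311 − 1)/21.38 = 1.533
NF = 10 log₁₀(1.533) = 1.85 dB

1.85 dB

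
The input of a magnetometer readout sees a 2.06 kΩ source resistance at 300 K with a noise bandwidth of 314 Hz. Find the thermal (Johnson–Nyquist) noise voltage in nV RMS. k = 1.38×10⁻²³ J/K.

V_n = √(4kTRB)
4kTRB = 4 × 1.38×10⁻²³ × 300 × 2.06×10³ × 3.14×10² = 1.07×10⁻¹⁴ V²
V_n = √(1.07×10⁻¹⁴) = 1.03×10⁻⁷ V = 103 nV

103 nV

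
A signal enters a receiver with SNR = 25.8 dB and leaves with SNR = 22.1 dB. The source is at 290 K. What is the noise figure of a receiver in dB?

NF (dB) = SNR_in(dB) − SNR_out(dB) when the source is at T₀
NF = 25.8 − 22.1 = 3.7 dB

3.7 dB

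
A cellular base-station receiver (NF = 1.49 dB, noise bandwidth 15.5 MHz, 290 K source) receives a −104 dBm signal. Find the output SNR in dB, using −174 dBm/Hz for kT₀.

−3.4 dB

Noise floor: N = −174 + 10 log₁₀(B) + NF
10 log₁₀(1.55×10⁷) = 71.9 dB
N = −174 + 71.9 + 1.49 = −100.61 dBm
SNR = P_sig − N = −104 − (−100.61) = −3.39 dB → −3.4 dB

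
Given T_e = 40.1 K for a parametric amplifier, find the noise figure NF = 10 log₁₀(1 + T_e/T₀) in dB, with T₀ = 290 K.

F = 1 + T_e/T₀ = 1 + 40.1/290 = 1.13828
NF = 10 log₁₀(1.13828) = 0.562 dB

0.562 dB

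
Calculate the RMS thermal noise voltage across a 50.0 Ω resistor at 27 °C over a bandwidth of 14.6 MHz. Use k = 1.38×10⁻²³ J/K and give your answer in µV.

T = 27 °C + 273.15 = 300.15 K
V_n = √(4kTRB)
4kTRB = 4 × 1.38×10⁻²³ × 300.15 × 5.00×10¹ × 1.46×10⁷ = 1.21×10⁻¹¹ V²
V_n = √(1.21×10⁻¹¹) = 3.48×10⁻⁶ V = 3.48 µV

3.48 µV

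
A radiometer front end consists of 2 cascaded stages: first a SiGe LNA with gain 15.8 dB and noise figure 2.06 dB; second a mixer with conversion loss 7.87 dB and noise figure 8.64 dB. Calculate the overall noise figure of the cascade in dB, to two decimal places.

2.49 dB

Convert to linear (a loss of L dB is a gain of −L dB): F_i = 10^(NF_i/10), G_i = 10^(G_i,dB/10)
  Stage 1: F_1 = 10^(2.06/10) = 1.607, G_1 = 10^(15.8/10) = 38.02
  Stage 2: F_2 = 10^(8.64/10) = 7.311, G_2 = 10^(−7.87/10) = 0.1633
Friis cascade:
  F = 1.607 + (7.311 − 1)/38.02 = 1.773
NF = 10 log₁₀(1.773) = 2.49 dB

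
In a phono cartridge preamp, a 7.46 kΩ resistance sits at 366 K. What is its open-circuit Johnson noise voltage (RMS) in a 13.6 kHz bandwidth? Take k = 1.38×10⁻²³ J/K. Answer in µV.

V_n = √(4kTRB)
4kTRB = 4 × 1.38×10⁻²³ × 366 × 7.46×10³ × 1.36×10⁴ = 2.05×10⁻¹² V²
V_n = √(2.05×10⁻¹²) = 1.43×10⁻⁶ V = 1.43 µV

1.43 µV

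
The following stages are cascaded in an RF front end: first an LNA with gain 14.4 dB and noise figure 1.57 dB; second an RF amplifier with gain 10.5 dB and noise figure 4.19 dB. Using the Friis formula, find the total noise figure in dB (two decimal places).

Convert to linear (a loss of L dB is a gain of −L dB): F_i = 10^(NF_i/10), G_i = 10^(G_i,dB/10)
  Stage 1: F_1 = 10^(1.57/10) = 1.435, G_1 = 10^(14.4/10) = 27.54
  Stage 2: F_2 = 10^(4.19/10) = 2.624, G_2 = 10^(10.5/10) = 11.22
Friis cascade:
  F = 1.435 + (2.624 − 1)/27.54 = 1.494
NF = 10 log₁₀(1.494) = 1.74 dB

1.74 dB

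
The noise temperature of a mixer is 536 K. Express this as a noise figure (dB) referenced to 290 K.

4.55 dB

F = 1 + T_e/T₀ = 1 + 536/290 = 2.84828
NF = 10 log₁₀(2.84828) = 4.55 dB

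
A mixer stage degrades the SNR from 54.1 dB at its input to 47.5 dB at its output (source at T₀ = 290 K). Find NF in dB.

NF (dB) = SNR_in(dB) − SNR_out(dB) when the source is at T₀
NF = 54.1 − 47.5 = 6.6 dB

6.6 dB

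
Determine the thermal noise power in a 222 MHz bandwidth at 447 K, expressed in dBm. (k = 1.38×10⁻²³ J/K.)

−88.6 dBm

P_n = kTB = 1.38×10⁻²³ × 447 × 2.22×10⁸ = 1.37×10⁻¹² W
In dBm: 10 log₁₀(1.37×10⁻¹² / 10⁻³) = −88.6 dBm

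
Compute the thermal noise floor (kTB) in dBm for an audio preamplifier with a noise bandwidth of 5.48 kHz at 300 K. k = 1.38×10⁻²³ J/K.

P_n = kTB = 1.38×10⁻²³ × 300 × 5.48×10³ = 2.27×10⁻¹⁷ W
In dBm: 10 log₁₀(2.27×10⁻¹⁷ / 10⁻³) = −136.4 dBm

−136.4 dBm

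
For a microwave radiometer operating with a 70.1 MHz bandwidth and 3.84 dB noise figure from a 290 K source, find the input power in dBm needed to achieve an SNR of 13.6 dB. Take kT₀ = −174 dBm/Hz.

Sensitivity = −174 + 10 log₁₀(B) + NF + SNR_min
= −174 + 78.46 + 3.84 + 13.6
= −78.10 dBm → −78.1 dBm

−78.1 dBm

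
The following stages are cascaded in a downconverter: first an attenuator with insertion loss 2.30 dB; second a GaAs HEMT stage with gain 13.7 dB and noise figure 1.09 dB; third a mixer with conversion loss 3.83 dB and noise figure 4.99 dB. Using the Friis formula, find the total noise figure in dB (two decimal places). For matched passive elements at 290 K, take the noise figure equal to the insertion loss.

Convert to linear (a loss of L dB is a gain of −L dB): F_i = 10^(NF_i/10), G_i = 10^(G_i,dB/10)
  Stage 1: F_1 = 10^(2.30/10) = 1.698, G_1 = 10^(−2.30/10) = 0.5888
  Stage 2: F_2 = 10^(1.09/10) = 1.285, G_2 = 10^(13.7/10) = 23.44
  Stage 3: F_3 = 10^(4.99/10) = 3.155, G_3 = 10^(−3.83/10) = 0.4140
Friis cascade:
  F = 1.698 + (1.285 − 1)/0.5888 + (3.155 − 1)/13.80 = 2.339
NF = 10 log₁₀(2.339) = 3.69 dB

3.69 dB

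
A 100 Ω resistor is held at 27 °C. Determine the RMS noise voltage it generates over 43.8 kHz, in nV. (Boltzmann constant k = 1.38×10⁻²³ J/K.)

269 nV

T = 27 °C + 273.15 = 300.15 K
V_n = √(4kTRB)
4kTRB = 4 × 1.38×10⁻²³ × 300.15 × 1.00×10² × 4.38×10⁴ = 7.26×10⁻¹⁴ V²
V_n = √(7.26×10⁻¹⁴) = 2.69×10⁻⁷ V = 269 nV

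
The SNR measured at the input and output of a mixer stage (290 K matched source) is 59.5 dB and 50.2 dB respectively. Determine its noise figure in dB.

NF (dB) = SNR_in(dB) − SNR_out(dB) when the source is at T₀
NF = 59.5 − 50.2 = 9.3 dB

9.3 dB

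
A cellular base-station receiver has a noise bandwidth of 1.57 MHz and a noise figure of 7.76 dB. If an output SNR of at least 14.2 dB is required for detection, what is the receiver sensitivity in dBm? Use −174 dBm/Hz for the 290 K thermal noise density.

Sensitivity = −174 + 10 log₁₀(B) + NF + SNR_min
= −174 + 61.96 + 7.76 + 14.2
= −90.08 dBm → −90.1 dBm

−90.1 dBm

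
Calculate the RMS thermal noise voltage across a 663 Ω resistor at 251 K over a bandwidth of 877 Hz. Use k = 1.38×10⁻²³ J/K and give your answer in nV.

89.8 nV

V_n = √(4kTRB)
4kTRB = 4 × 1.38×10⁻²³ × 251 × 6.63×10² × 8.77×10² = 8.06×10⁻¹⁵ V²
V_n = √(8.06×10⁻¹⁵) = 8.98×10⁻⁸ V = 89.8 nV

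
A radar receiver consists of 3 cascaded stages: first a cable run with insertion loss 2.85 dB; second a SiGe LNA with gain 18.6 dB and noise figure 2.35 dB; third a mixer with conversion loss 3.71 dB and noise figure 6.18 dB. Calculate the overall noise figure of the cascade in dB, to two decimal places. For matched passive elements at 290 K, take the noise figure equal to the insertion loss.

5.31 dB

Convert to linear (a loss of L dB is a gain of −L dB): F_i = 10^(NF_i/10), G_i = 10^(G_i,dB/10)
  Stage 1: F_1 = 10^(2.85/10) = 1.928, G_1 = 10^(−2.85/10) = 0.5188
  Stage 2: F_2 = 10^(2.35/10) = 1.718, G_2 = 10^(18.6/10) = 72.44
  Stage 3: F_3 = 10^(6.18/10) = 4.150, G_3 = 10^(−3.71/10) = 0.4256
Friis cascade:
  F = 1.928 + (1.718 − 1)/0.5188 + (4.150 − 1)/37.58 = 3.395
NF = 10 log₁₀(3.395) = 5.31 dB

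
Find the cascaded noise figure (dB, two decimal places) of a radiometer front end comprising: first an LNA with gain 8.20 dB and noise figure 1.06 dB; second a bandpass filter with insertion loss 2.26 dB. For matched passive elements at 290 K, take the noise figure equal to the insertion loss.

1.40 dB

Convert to linear (a loss of L dB is a gain of −L dB): F_i = 10^(NF_i/10), G_i = 10^(G_i,dB/10)
  Stage 1: F_1 = 10^(1.06/10) = 1.276, G_1 = 10^(8.20/10) = 6.607
  Stage 2: F_2 = 10^(2.26/10) = 1.683, G_2 = 10^(−2.26/10) = 0.5943
Friis cascade:
  F = 1.276 + (1.683 − 1)/6.607 = 1.380
NF = 10 log₁₀(1.380) = 1.40 dB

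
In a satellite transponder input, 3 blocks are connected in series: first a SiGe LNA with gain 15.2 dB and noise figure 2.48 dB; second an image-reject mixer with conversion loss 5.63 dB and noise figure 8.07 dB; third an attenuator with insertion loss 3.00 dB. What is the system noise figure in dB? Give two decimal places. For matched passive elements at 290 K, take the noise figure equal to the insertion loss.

Convert to linear (a loss of L dB is a gain of −L dB): F_i = 10^(NF_i/10), G_i = 10^(G_i,dB/10)
  Stage 1: F_1 = 10^(2.48/10) = 1.770, G_1 = 10^(15.2/10) = 33.11
  Stage 2: F_2 = 10^(8.07/10) = 6.412, G_2 = 10^(−5.63/10) = 0.2735
  Stage 3: F_3 = 10^(3.00/10) = 1.995, G_3 = 10^(−3.00/10) = 0.5012
Friis cascade:
  F = 1.770 + (6.412 − 1)/33.11 + (1.995 − 1)/9.057 = 2.043
NF = 10 log₁₀(2.043) = 3.10 dB

3.10 dB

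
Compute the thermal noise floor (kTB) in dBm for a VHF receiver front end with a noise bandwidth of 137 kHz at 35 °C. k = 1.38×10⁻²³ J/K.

−122.3 dBm

T = 35 °C + 273.15 = 308.15 K
P_n = kTB = 1.38×10⁻²³ × 308.15 × 1.37×10⁵ = 5.83×10⁻¹⁶ W
In dBm: 10 log₁₀(5.83×10⁻¹⁶ / 10⁻³) = −122.3 dBm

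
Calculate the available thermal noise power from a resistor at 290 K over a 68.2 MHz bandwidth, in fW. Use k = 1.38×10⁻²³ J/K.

P_n = kTB = 1.38×10⁻²³ × 290 × 6.82×10⁷ = 2.73×10⁻¹³ W = 273 fW

273 fW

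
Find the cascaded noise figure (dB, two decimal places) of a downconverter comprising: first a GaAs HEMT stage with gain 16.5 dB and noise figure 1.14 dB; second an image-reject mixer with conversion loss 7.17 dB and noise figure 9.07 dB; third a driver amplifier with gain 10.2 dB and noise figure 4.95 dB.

Convert to linear (a loss of L dB is a gain of −L dB): F_i = 10^(NF_i/10), G_i = 10^(G_i,dB/10)
  Stage 1: F_1 = 10^(1.14/10) = 1.300, G_1 = 10^(16.5/10) = 44.67
  Stage 2: F_2 = 10^(9.07/10) = 8.072, G_2 = 10^(−7.17/10) = 0.1919
  Stage 3: F_3 = 10^(4.95/10) = 3.126, G_3 = 10^(10.2/10) = 10.47
Friis cascade:
  F = 1.300 + (8.072 − 1)/44.67 + (3.126 − 1)/8.570 = 1.707
NF = 10 log₁₀(1.707) = 2.32 dB

2.32 dB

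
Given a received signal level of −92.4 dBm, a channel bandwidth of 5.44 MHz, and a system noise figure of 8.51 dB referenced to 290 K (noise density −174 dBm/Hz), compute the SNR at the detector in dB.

Noise floor: N = −174 + 10 log₁₀(B) + NF
10 log₁₀(5.44×10⁶) = 67.36 dB
N = −174 + 67.36 + 8.51 = −98.13 dBm
SNR = P_sig − N = −92.4 − (−98.13) = 5.73 dB → 5.7 dB

5.7 dB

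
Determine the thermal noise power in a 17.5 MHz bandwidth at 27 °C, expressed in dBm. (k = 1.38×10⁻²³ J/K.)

T = 27 °C + 273.15 = 300.15 K
P_n = kTB = 1.38×10⁻²³ × 300.15 × 1.75×10⁷ = 7.25×10⁻¹⁴ W
In dBm: 10 log₁₀(7.25×10⁻¹⁴ / 10⁻³) = −101.4 dBm

−101.4 dBm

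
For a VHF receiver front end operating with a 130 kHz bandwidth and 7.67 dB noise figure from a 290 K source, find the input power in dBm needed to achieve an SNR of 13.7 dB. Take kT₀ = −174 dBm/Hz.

−101.5 dBm

Sensitivity = −174 + 10 log₁₀(B) + NF + SNR_min
= −174 + 51.14 + 7.67 + 13.7
= −101.49 dBm → −101.5 dBm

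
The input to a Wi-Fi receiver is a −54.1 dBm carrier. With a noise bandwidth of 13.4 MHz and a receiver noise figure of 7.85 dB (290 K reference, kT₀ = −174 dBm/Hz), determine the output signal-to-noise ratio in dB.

Noise floor: N = −174 + 10 log₁₀(B) + NF
10 log₁₀(1.34×10⁷) = 71.27 dB
N = −174 + 71.27 + 7.85 = −94.88 dBm
SNR = P_sig − N = −54.1 − (−94.88) = 40.78 dB → 40.8 dB

40.8 dB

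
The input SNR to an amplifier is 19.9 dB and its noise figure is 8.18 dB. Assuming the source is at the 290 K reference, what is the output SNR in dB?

By definition F = SNR_in/SNR_out, so in dB: SNR_out = SNR_in − NF
SNR_out = 19.9 − 8.18 = 11.72 dB

11.72 dB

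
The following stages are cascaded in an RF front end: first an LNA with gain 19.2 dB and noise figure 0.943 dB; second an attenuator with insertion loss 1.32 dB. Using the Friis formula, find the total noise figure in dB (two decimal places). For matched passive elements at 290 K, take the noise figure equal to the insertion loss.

0.96 dB

Convert to linear (a loss of L dB is a gain of −L dB): F_i = 10^(NF_i/10), G_i = 10^(G_i,dB/10)
  Stage 1: F_1 = 10^(0.943/10) = 1.243, G_1 = 10^(19.2/10) = 83.18
  Stage 2: F_2 = 10^(1.32/10) = 1.355, G_2 = 10^(−1.32/10) = 0.7379
Friis cascade:
  F = 1.243 + (1.355 − 1)/83.18 = 1.247
NF = 10 log₁₀(1.247) = 0.96 dB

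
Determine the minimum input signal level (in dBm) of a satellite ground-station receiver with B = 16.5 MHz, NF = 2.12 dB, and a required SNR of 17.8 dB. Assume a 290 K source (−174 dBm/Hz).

Sensitivity = −174 + 10 log₁₀(B) + NF + SNR_min
= −174 + 72.17 + 2.12 + 17.8
= −81.91 dBm → −81.9 dBm

−81.9 dBm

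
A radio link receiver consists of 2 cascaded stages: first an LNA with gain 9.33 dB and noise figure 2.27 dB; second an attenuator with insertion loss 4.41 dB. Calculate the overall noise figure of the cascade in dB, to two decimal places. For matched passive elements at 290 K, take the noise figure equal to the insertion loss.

2.77 dB

Convert to linear (a loss of L dB is a gain of −L dB): F_i = 10^(NF_i/10), G_i = 10^(G_i,dB/10)
  Stage 1: F_1 = 10^(2.27/10) = 1.687, G_1 = 10^(9.33/10) = 8.570
  Stage 2: F_2 = 10^(4.41/10) = 2.761, G_2 = 10^(−4.41/10) = 0.3622
Friis cascade:
  F = 1.687 + (2.761 − 1)/8.570 = 1.892
NF = 10 log₁₀(1.892) = 2.77 dB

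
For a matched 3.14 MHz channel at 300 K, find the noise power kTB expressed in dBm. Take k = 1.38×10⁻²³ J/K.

P_n = kTB = 1.38×10⁻²³ × 300 × 3.14×10⁶ = 1.30×10⁻¹⁴ W
In dBm: 10 log₁₀(1.30×10⁻¹⁴ / 10⁻³) = −108.9 dBm

−108.9 dBm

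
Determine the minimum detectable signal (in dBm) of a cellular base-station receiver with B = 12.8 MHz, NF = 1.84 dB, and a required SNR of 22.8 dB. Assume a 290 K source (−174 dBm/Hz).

Sensitivity = −174 + 10 log₁₀(B) + NF + SNR_min
= −174 + 71.07 + 1.84 + 22.8
= −78.29 dBm → −78.3 dBm

−78.3 dBm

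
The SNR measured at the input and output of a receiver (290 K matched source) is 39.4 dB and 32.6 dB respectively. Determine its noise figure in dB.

6.8 dB

NF (dB) = SNR_in(dB) − SNR_out(dB) when the source is at T₀
NF = 39.4 − 32.6 = 6.8 dB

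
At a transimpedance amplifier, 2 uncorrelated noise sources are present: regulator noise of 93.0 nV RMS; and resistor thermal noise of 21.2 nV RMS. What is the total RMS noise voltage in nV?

Uncorrelated sources add in power (mean-square): V_tot = √(ΣV_i²)
V_tot = √[(9.30×10⁻⁸)² + (2.12×10⁻⁸)²] = 9.54×10⁻⁸ V = 95.4 nV

95.4 nV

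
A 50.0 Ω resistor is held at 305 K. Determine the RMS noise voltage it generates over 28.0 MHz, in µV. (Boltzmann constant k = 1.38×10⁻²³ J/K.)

V_n = √(4kTRB)
4kTRB = 4 × 1.38×10⁻²³ × 305 × 5.00×10¹ × 2.80×10⁷ = 2.36×10⁻¹¹ V²
V_n = √(2.36×10⁻¹¹) = 4.85×10⁻⁶ V = 4.85 µV

4.85 µV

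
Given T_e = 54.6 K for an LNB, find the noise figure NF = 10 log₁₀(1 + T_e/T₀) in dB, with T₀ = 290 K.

F = 1 + T_e/T₀ = 1 + 54.6/290 = 1.18828
NF = 10 log₁₀(1.18828) = 0.749 dB

0.749 dB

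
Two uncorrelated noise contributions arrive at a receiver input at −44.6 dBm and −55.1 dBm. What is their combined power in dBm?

Convert to linear, add, convert back:
P₁ = 3.47×10⁻⁸ W, P₂ = 3.09×10⁻⁹ W
P_tot = 3.78×10⁻⁸ W → 10 log₁₀(P_tot / 10⁻³) = −44.2 dBm

−44.2 dBm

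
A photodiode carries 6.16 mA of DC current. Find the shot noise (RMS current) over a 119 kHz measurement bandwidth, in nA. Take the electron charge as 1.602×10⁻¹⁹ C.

I_n = √(2qI·B)
2qI·B = 2 × 1.602×10⁻¹⁹ × 6.16×10⁻³ × 1.19×10⁵ = 2.35×10⁻¹⁶ A²
I_n = √(2.35×10⁻¹⁶) = 1.53×10⁻⁸ A = 15.3 nA

15.3 nA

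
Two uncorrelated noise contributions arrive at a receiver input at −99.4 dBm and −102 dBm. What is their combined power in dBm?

−97.5 dBm

Convert to linear, add, convert back:
P₁ = 1.15×10⁻¹³ W, P₂ = 6.31×10⁻¹⁴ W
P_tot = 1.78×10⁻¹³ W → 10 log₁₀(P_tot / 10⁻³) = −97.5 dBm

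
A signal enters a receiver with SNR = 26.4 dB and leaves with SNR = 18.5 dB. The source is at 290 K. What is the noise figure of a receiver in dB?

NF (dB) = SNR_in(dB) − SNR_out(dB) when the source is at T₀
NF = 26.4 − 18.5 = 7.9 dB

7.9 dB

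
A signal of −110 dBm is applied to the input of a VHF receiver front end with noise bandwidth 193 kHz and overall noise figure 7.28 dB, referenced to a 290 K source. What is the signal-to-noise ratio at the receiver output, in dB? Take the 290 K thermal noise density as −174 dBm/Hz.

Noise floor: N = −174 + 10 log₁₀(B) + NF
10 log₁₀(1.93×10⁵) = 52.86 dB
N = −174 + 52.86 + 7.28 = −113.86 dBm
SNR = P_sig − N = −110 − (−113.86) = 3.86 dB → 3.9 dB

3.9 dB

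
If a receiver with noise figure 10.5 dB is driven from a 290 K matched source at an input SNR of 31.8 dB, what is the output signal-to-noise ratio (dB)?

21.3 dB

By definition F = SNR_in/SNR_out, so in dB: SNR_out = SNR_in − NF
SNR_out = 31.8 − 10.5 = 21.3 dB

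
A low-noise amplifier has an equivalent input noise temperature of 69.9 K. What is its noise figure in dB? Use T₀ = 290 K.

0.938 dB

F = 1 + T_e/T₀ = 1 + 69.9/290 = 1.24103
NF = 10 log₁₀(1.24103) = 0.938 dB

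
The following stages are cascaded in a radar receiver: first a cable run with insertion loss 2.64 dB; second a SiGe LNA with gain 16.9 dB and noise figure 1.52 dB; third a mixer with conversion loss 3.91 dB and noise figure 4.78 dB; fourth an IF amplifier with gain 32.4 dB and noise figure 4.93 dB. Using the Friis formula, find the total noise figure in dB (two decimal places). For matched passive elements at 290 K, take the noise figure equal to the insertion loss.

Convert to linear (a loss of L dB is a gain of −L dB): F_i = 10^(NF_i/10), G_i = 10^(G_i,dB/10)
  Stage 1: F_1 = 10^(2.64/10) = 1.837, G_1 = 10^(−2.64/10) = 0.5445
  Stage 2: F_2 = 10^(1.52/10) = 1.419, G_2 = 10^(16.9/10) = 48.98
  Stage 3: F_3 = 10^(4.78/10) = 3.006, G_3 = 10^(−3.91/10) = 0.4064
  Stage 4: F_4 = 10^(4.93/10) = 3.112, G_4 = 10^(32.4/10) = 1738
Friis cascade:
  F = 1.837 + (1.419 − 1)/0.5445 + (3.006 − 1)/26.67 + (3.112 − 1)/10.84 = 2.876
NF = 10 log₁₀(2.876) = 4.59 dB

4.59 dB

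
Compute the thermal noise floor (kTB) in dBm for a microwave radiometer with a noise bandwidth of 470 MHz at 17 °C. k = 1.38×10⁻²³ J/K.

−87.3 dBm

T = 17 °C + 273.15 = 290.15 K
P_n = kTB = 1.38×10⁻²³ × 290.15 × 4.70×10⁸ = 1.88×10⁻¹² W
In dBm: 10 log₁₀(1.88×10⁻¹² / 10⁻³) = −87.3 dBm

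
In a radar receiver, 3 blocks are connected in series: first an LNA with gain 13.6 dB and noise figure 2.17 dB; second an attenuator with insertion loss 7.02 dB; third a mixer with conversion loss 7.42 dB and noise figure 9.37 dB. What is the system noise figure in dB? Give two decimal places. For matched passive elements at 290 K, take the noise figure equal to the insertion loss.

5.45 dB

Convert to linear (a loss of L dB is a gain of −L dB): F_i = 10^(NF_i/10), G_i = 10^(G_i,dB/10)
  Stage 1: F_1 = 10^(2.17/10) = 1.648, G_1 = 10^(13.6/10) = 22.91
  Stage 2: F_2 = 10^(7.02/10) = 5.035, G_2 = 10^(−7.02/10) = 0.1986
  Stage 3: F_3 = 10^(9.37/10) = 8.650, G_3 = 10^(−7.42/10) = 0.1811
Friis cascade:
  F = 1.648 + (5.035 − 1)/22.91 + (8.650 − 1)/4.550 = 3.506
NF = 10 log₁₀(3.506) = 5.45 dB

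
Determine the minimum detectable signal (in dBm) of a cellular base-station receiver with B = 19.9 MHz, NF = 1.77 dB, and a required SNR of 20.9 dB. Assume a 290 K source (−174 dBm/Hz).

−78.3 dBm

Sensitivity = −174 + 10 log₁₀(B) + NF + SNR_min
= −174 + 72.99 + 1.77 + 20.9
= −78.34 dBm → −78.3 dBm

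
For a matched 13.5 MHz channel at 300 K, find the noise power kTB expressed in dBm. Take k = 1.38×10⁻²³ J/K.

−102.5 dBm

P_n = kTB = 1.38×10⁻²³ × 300 × 1.35×10⁷ = 5.59×10⁻¹⁴ W
In dBm: 10 log₁₀(5.59×10⁻¹⁴ / 10⁻³) = −102.5 dBm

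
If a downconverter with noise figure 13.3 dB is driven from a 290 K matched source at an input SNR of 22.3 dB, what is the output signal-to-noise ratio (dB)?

By definition F = SNR_in/SNR_out, so in dB: SNR_out = SNR_in − NF
SNR_out = 22.3 − 13.3 = 9.0 dB

9.0 dB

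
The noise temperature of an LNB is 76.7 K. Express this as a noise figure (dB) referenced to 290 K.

F = 1 + T_e/T₀ = 1 + 76.7/290 = 1.26448
NF = 10 log₁₀(1.26448) = 1.02 dB

1.02 dB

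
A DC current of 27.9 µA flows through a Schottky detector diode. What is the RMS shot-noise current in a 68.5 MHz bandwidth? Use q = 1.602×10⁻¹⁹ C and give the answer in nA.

24.7 nA

I_n = √(2qI·B)
2qI·B = 2 × 1.602×10⁻¹⁹ × 2.79×10⁻⁵ × 6.85×10⁷ = 6.12×10⁻¹⁶ A²
I_n = √(6.12×10⁻¹⁶) = 2.47×10⁻⁸ A = 24.7 nA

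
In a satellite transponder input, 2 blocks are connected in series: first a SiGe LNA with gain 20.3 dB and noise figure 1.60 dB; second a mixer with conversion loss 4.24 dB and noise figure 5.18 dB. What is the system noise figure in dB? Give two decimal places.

Convert to linear (a loss of L dB is a gain of −L dB): F_i = 10^(NF_i/10), G_i = 10^(G_i,dB/10)
  Stage 1: F_1 = 10^(1.60/10) = 1.445, G_1 = 10^(20.3/10) = 107.2
  Stage 2: F_2 = 10^(5.18/10) = 3.296, G_2 = 10^(−4.24/10) = 0.3767
Friis cascade:
  F = 1.445 + (3.296 − 1)/107.2 = 1.467
NF = 10 log₁₀(1.467) = 1.66 dB

1.66 dB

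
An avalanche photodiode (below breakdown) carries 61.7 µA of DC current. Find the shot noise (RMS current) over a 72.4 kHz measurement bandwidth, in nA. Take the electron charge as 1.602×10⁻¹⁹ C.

I_n = √(2qI·B)
2qI·B = 2 × 1.602×10⁻¹⁹ × 6.17×10⁻⁵ × 7.24×10⁴ = 1.43×10⁻¹⁸ A²
I_n = √(1.43×10⁻¹⁸) = 1.20×10⁻⁹ A = 1.20 nA

1.20 nA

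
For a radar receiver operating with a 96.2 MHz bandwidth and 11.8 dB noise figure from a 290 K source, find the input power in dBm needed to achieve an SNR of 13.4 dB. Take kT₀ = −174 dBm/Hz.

−69.0 dBm

Sensitivity = −174 + 10 log₁₀(B) + NF + SNR_min
= −174 + 79.83 + 11.8 + 13.4
= −68.97 dBm → −69.0 dBm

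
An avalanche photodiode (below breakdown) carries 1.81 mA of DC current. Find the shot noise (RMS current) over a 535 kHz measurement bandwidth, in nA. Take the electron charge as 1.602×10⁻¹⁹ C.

17.6 nA

I_n = √(2qI·B)
2qI·B = 2 × 1.602×10⁻¹⁹ × 1.81×10⁻³ × 5.35×10⁵ = 3.10×10⁻¹⁶ A²
I_n = √(3.10×10⁻¹⁶) = 1.76×10⁻⁸ A = 17.6 nA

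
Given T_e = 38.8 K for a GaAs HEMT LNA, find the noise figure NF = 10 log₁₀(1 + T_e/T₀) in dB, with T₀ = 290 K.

0.545 dB

F = 1 + T_e/T₀ = 1 + 38.8/290 = 1.13379
NF = 10 log₁₀(1.13379) = 0.545 dB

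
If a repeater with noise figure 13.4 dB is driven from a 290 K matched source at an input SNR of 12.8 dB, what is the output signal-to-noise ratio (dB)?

−0.6 dB

By definition F = SNR_in/SNR_out, so in dB: SNR_out = SNR_in − NF
SNR_out = 12.8 − 13.4 = −0.6 dB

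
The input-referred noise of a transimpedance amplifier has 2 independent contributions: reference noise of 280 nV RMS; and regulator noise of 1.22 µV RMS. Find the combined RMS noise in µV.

Uncorrelated sources add in power (mean-square): V_tot = √(ΣV_i²)
V_tot = √[(2.80×10⁻⁷)² + (1.22×10⁻⁶)²] = 1.25×10⁻⁶ V = 1.25 µV

1.25 µV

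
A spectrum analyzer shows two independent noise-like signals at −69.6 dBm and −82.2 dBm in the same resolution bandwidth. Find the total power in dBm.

−69.4 dBm

Convert to linear, add, convert back:
P₁ = 1.10×10⁻¹⁰ W, P₂ = 6.03×10⁻¹² W
P_tot = 1.16×10⁻¹⁰ W → 10 log₁₀(P_tot / 10⁻³) = −69.4 dBm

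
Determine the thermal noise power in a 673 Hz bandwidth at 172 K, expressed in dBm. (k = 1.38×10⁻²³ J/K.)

−148.0 dBm

P_n = kTB = 1.38×10⁻²³ × 172 × 6.73×10² = 1.60×10⁻¹⁸ W
In dBm: 10 log₁₀(1.60×10⁻¹⁸ / 10⁻³) = −148.0 dBm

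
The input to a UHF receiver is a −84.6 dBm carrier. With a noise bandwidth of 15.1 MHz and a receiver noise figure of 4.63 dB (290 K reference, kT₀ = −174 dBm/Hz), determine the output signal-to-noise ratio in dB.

13.0 dB

Noise floor: N = −174 + 10 log₁₀(B) + NF
10 log₁₀(1.51×10⁷) = 71.79 dB
N = −174 + 71.79 + 4.63 = −97.58 dBm
SNR = P_sig − N = −84.6 − (−97.58) = 12.98 dB → 13.0 dB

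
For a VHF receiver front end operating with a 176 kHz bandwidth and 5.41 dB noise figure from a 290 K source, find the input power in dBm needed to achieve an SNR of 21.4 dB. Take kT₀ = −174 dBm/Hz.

−94.7 dBm

Sensitivity = −174 + 10 log₁₀(B) + NF + SNR_min
= −174 + 52.46 + 5.41 + 21.4
= −94.73 dBm → −94.7 dBm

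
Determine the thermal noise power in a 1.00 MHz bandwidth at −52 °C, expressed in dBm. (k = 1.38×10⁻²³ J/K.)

T = −52 °C + 273.15 = 221.15 K
P_n = kTB = 1.38×10⁻²³ × 221.15 × 1.00×10⁶ = 3.05×10⁻¹⁵ W
In dBm: 10 log₁₀(3.05×10⁻¹⁵ / 10⁻³) = −115.2 dBm

−115.2 dBm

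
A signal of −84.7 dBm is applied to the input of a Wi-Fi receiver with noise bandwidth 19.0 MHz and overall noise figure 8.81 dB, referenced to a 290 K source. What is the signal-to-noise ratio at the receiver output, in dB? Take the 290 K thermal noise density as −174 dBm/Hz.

7.7 dB

Noise floor: N = −174 + 10 log₁₀(B) + NF
10 log₁₀(1.90×10⁷) = 72.79 dB
N = −174 + 72.79 + 8.81 = −92.40 dBm
SNR = P_sig − N = −84.7 − (−92.40) = 7.70 dB → 7.7 dB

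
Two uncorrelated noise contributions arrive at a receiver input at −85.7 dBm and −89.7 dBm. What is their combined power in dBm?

Convert to linear, add, convert back:
P₁ = 2.69×10⁻¹² W, P₂ = 1.07×10⁻¹² W
P_tot = 3.76×10⁻¹² W → 10 log₁₀(P_tot / 10⁻³) = −84.2 dBm

−84.2 dBm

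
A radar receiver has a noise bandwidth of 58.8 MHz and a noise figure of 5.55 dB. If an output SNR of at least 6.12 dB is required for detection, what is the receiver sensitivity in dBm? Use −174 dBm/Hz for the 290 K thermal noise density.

−84.6 dBm

Sensitivity = −174 + 10 log₁₀(B) + NF + SNR_min
= −174 + 77.69 + 5.55 + 6.12
= −84.64 dBm → −84.6 dBm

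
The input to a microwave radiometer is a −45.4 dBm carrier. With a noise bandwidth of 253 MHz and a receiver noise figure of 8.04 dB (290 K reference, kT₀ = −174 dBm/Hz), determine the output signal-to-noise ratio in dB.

Noise floor: N = −174 + 10 log₁₀(B) + NF
10 log₁₀(2.53×10⁸) = 84.03 dB
N = −174 + 84.03 + 8.04 = −81.93 dBm
SNR = P_sig − N = −45.4 − (−81.93) = 36.53 dB → 36.5 dB

36.5 dB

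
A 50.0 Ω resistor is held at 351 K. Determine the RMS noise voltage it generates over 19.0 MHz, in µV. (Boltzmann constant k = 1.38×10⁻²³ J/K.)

V_n = √(4kTRB)
4kTRB = 4 × 1.38×10⁻²³ × 351 × 5.00×10¹ × 1.90×10⁷ = 1.84×10⁻¹¹ V²
V_n = √(1.84×10⁻¹¹) = 4.29×10⁻⁶ V = 4.29 µV

4.29 µV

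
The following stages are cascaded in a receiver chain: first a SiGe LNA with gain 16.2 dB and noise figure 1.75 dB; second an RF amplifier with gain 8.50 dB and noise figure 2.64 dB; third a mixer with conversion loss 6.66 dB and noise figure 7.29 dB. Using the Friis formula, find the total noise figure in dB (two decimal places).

1.85 dB

Convert to linear (a loss of L dB is a gain of −L dB): F_i = 10^(NF_i/10), G_i = 10^(G_i,dB/10)
  Stage 1: F_1 = 10^(1.75/10) = 1.496, G_1 = 10^(16.2/10) = 41.69
  Stage 2: F_2 = 10^(2.64/10) = 1.837, G_2 = 10^(8.50/10) = 7.079
  Stage 3: F_3 = 10^(7.29/10) = 5.358, G_3 = 10^(−6.66/10) = 0.2158
Friis cascade:
  F = 1.496 + (1.837 − 1)/41.69 + (5.358 − 1)/295.1 = 1.531
NF = 10 log₁₀(1.531) = 1.85 dB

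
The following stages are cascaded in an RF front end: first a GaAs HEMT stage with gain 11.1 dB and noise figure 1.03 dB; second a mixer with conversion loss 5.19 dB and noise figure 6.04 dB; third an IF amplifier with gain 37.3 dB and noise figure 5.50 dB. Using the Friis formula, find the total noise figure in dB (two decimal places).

Convert to linear (a loss of L dB is a gain of −L dB): F_i = 10^(NF_i/10), G_i = 10^(G_i,dB/10)
  Stage 1: F_1 = 10^(1.03/10) = 1.268, G_1 = 10^(11.1/10) = 12.88
  Stage 2: F_2 = 10^(6.04/10) = 4.018, G_2 = 10^(−5.19/10) = 0.3027
  Stage 3: F_3 = 10^(5.50/10) = 3.548, G_3 = 10^(37.3/10) = 5370
Friis cascade:
  F = 1.268 + (4.018 − 1)/12.88 + (3.548 − 1)/3.899 = 2.155
NF = 10 log₁₀(2.155) = 3.34 dB

3.34 dB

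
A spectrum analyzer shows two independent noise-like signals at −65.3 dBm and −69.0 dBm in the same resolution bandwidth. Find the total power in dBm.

Convert to linear, add, convert back:
P₁ = 2.95×10⁻¹⁰ W, P₂ = 1.26×10⁻¹⁰ W
P_tot = 4.21×10⁻¹⁰ W → 10 log₁₀(P_tot / 10⁻³) = −63.8 dBm

−63.8 dBm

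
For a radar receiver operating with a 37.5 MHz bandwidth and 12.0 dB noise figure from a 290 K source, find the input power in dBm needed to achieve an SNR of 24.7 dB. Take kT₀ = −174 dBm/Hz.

−61.6 dBm

Sensitivity = −174 + 10 log₁₀(B) + NF + SNR_min
= −174 + 75.74 + 12.0 + 24.7
= −61.56 dBm → −61.6 dBm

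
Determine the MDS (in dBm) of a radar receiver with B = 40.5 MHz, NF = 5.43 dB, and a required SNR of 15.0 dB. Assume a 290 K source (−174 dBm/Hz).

−77.5 dBm

Sensitivity = −174 + 10 log₁₀(B) + NF + SNR_min
= −174 + 76.07 + 5.43 + 15.0
= −77.50 dBm → −77.5 dBm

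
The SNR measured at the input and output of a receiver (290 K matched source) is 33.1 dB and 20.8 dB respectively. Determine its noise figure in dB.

12.3 dB

NF (dB) = SNR_in(dB) − SNR_out(dB) when the source is at T₀
NF = 33.1 − 20.8 = 12.3 dB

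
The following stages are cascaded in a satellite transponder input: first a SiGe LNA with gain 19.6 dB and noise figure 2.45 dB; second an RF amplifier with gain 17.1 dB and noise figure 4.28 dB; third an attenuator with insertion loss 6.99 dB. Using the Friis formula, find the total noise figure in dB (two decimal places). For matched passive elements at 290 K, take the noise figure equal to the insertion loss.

Convert to linear (a loss of L dB is a gain of −L dB): F_i = 10^(NF_i/10), G_i = 10^(G_i,dB/10)
  Stage 1: F_1 = 10^(2.45/10) = 1.758, G_1 = 10^(19.6/10) = 91.20
  Stage 2: F_2 = 10^(4.28/10) = 2.679, G_2 = 10^(17.1/10) = 51.29
  Stage 3: F_3 = 10^(6.99/10) = 5.000, G_3 = 10^(−6.99/10) = 0.2000
Friis cascade:
  F = 1.758 + (2.679 − 1)/91.20 + (5.000 − 1)/4677 = 1.777
NF = 10 log₁₀(1.777) = 2.50 dB

2.50 dB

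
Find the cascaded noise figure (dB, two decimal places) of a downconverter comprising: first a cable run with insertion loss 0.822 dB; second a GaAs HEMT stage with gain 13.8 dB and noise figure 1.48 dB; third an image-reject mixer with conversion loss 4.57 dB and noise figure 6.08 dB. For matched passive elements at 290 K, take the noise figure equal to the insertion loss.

Convert to linear (a loss of L dB is a gain of −L dB): F_i = 10^(NF_i/10), G_i = 10^(G_i,dB/10)
  Stage 1: F_1 = 10^(0.822/10) = 1.208, G_1 = 10^(−0.822/10) = 0.8276
  Stage 2: F_2 = 10^(1.48/10) = 1.406, G_2 = 10^(13.8/10) = 23.99
  Stage 3: F_3 = 10^(6.08/10) = 4.055, G_3 = 10^(−4.57/10) = 0.3491
Friis cascade:
  F = 1.208 + (1.406 − 1)/0.8276 + (4.055 − 1)/19.85 = 1.853
NF = 10 log₁₀(1.853) = 2.68 dB

2.68 dB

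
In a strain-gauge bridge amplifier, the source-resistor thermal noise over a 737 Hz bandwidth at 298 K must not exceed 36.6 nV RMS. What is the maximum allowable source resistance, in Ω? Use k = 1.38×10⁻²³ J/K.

110 Ω

Johnson–Nyquist: V_n = √(4kTRB) ⇒ R = V_n² / (4kTB)
4kTB = 4 × 1.38×10⁻²³ × 298 × 7.37×10² = 1.21×10⁻¹⁷
R = (3.66×10⁻⁸)² / 1.21×10⁻¹⁷ = 1.10×10² Ω = 110 Ω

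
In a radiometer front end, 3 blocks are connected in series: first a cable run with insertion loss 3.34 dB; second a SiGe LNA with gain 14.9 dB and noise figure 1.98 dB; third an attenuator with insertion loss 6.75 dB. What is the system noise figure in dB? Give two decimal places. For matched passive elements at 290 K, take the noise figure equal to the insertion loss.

Convert to linear (a loss of L dB is a gain of −L dB): F_i = 10^(NF_i/10), G_i = 10^(G_i,dB/10)
  Stage 1: F_1 = 10^(3.34/10) = 2.158, G_1 = 10^(−3.34/10) = 0.4634
  Stage 2: F_2 = 10^(1.98/10) = 1.578, G_2 = 10^(14.9/10) = 30.90
  Stage 3: F_3 = 10^(6.75/10) = 4.732, G_3 = 10^(−6.75/10) = 0.2113
Friis cascade:
  F = 2.158 + (1.578 − 1)/0.4634 + (4.732 − 1)/14.32 = 3.665
NF = 10 log₁₀(3.665) = 5.64 dB

5.64 dB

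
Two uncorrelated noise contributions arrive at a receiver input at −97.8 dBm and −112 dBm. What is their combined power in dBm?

Convert to linear, add, convert back:
P₁ = 1.66×10⁻¹³ W, P₂ = 6.31×10⁻¹⁵ W
P_tot = 1.72×10⁻¹³ W → 10 log₁₀(P_tot / 10⁻³) = −97.6 dBm

−97.6 dBm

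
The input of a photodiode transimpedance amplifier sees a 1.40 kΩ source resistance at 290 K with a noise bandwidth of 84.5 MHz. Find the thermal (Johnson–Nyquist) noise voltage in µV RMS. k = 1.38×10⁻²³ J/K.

V_n = √(4kTRB)
4kTRB = 4 × 1.38×10⁻²³ × 290 × 1.40×10³ × 8.45×10⁷ = 1.89×10⁻⁹ V²
V_n = √(1.89×10⁻⁹) = 4.35×10⁻⁵ V = 43.5 µV

43.5 µV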